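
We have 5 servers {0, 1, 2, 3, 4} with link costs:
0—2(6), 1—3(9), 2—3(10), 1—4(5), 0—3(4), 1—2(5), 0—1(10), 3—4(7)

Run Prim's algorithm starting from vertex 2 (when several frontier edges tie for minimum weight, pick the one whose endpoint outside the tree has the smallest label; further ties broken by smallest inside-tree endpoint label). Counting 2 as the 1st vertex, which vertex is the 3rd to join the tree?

Prim, starting at 2.
Step 1: cheapest edge leaving the tree is 1—2 (5); add 1.
Step 2: cheapest edge leaving the tree is 1—4 (5); add 4.
Step 3: cheapest edge leaving the tree is 0—2 (6); add 0.
Step 4: cheapest edge leaving the tree is 0—3 (4); add 3.
Vertex order: 2, 1, 4, 0, 3. The 3rd vertex is 4.

4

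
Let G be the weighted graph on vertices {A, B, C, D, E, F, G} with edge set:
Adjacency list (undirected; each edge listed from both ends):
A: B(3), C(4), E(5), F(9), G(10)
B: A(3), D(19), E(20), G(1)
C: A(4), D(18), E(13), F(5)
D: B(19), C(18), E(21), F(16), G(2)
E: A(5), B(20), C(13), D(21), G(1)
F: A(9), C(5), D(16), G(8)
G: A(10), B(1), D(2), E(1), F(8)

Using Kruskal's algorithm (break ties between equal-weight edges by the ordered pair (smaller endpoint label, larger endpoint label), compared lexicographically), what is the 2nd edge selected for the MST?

Kruskal's algorithm — process edges by increasing weight (ties by edge label):
B–G (1): add. Components now {A} {B,G} {C} {D} {E} {F}
E–G (1): add. Components now {A} {B,E,G} {C} {D} {F}
D–G (2): add. Components now {A} {B,D,E,G} {C} {F}
A–B (3): add. Components now {A,B,D,E,G} {C} {F}
A–C (4): add. Components now {A,B,C,D,E,G} {F}
A–E (5): skip — A and E already connected.
C–F (5): add. Components now {A,B,C,D,E,F,G}
The 2nd edge added is E–G.

E-G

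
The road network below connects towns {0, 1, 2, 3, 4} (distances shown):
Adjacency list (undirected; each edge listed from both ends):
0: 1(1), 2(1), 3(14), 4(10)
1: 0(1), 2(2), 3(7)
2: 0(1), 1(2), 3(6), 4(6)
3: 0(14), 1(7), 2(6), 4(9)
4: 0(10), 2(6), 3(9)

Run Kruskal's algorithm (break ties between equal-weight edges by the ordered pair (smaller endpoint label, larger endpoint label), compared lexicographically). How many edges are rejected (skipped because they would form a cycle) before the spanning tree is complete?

Sort edges by weight, then run Kruskal:
0–1 (1): add. Components now {0,1} {2} {3} {4}
0–2 (1): add. Components now {0,1,2} {3} {4}
1–2 (2): skip — 1 and 2 already connected.
2–3 (6): add. Components now {0,1,2,3} {4}
2–4 (6): add. Components now {0,1,2,3,4}
Edges rejected before the tree was complete: 1.

1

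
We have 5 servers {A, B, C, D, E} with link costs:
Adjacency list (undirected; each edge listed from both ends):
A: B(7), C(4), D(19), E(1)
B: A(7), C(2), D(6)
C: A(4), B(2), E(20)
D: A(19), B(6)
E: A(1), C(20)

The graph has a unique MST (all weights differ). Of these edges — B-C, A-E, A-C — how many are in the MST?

Sort edges by weight, then run Kruskal:
A-E (1): add. Components now {A,E} {B} {C} {D}
B-C (2): add. Components now {A,E} {B,C} {D}
A-C (4): add. Components now {A,B,C,E} {D}
B-D (6): add. Components now {A,B,C,D,E}
MST edge set: {A-E, B-C, A-C, B-D}.
Of the listed edges, {B-C, A-E, A-C} are in the MST → 3.

3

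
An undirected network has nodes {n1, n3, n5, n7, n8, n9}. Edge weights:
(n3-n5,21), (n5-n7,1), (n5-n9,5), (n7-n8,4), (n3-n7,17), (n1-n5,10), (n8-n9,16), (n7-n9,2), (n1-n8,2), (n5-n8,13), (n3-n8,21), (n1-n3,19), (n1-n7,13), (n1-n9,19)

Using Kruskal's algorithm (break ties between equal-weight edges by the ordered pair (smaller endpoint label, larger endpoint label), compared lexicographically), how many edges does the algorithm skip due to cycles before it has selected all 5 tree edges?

5

Kruskal's algorithm — process edges by increasing weight (ties by edge label):
n5-n7 (1): add. Components now {n5,n7} {n9} {n3} {n8} {n1}
n1-n8 (2): add. Components now {n5,n7} {n9} {n3} {n1,n8}
n7-n9 (2): add. Components now {n5,n7,n9} {n3} {n1,n8}
n7-n8 (4): add. Components now {n1,n5,n7,n8,n9} {n3}
n5-n9 (5): skip — n9 and n5 already connected.
n1-n5 (10): skip — n5 and n1 already connected.
n1-n7 (13): skip — n7 and n1 already connected.
n5-n8 (13): skip — n8 and n5 already connected.
n8-n9 (16): skip — n9 and n8 already connected.
n3-n7 (17): add. Components now {n1,n3,n5,n7,n8,n9}
Edges rejected before the tree was complete: 5.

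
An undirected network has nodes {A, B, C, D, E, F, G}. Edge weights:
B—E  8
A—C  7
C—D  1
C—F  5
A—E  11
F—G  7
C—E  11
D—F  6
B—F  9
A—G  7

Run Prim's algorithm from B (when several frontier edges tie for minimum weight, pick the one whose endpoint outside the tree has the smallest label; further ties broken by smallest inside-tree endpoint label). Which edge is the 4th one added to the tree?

Prim, starting at B.
Step 1: cheapest edge leaving the tree is B—E (8); add E.
Step 2: cheapest edge leaving the tree is B—F (9); add F.
Step 3: cheapest edge leaving the tree is C—F (5); add C.
Step 4: cheapest edge leaving the tree is C—D (1); add D.
Step 5: cheapest edge leaving the tree is A—C (7); add A.
Step 6: cheapest edge leaving the tree is A—G (7); add G.
The 4th edge added is C—D.

C-D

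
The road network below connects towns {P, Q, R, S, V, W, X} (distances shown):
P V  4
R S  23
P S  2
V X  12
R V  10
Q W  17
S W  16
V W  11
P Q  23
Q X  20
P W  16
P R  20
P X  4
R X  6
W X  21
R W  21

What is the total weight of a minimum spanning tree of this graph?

Kruskal: consider edges lightest-first.
P S (2): add. Components now {W} {P,S} {Q} {X} {R} {V}
P V (4): add. Components now {W} {P,S,V} {Q} {X} {R}
P X (4): add. Components now {W} {P,S,V,X} {Q} {R}
R X (6): add. Components now {W} {P,R,S,V,X} {Q}
R V (10): skip — R and V already connected.
V W (11): add. Components now {P,R,S,V,W,X} {Q}
V X (12): skip — X and V already connected.
P W (16): skip — W and P already connected.
S W (16): skip — W and S already connected.
Q W (17): add. Components now {P,Q,R,S,V,W,X}
MST edges: P S, P V, P X, R X, V W, Q W; total weight 2+4+4+6+11+17 = 44.

44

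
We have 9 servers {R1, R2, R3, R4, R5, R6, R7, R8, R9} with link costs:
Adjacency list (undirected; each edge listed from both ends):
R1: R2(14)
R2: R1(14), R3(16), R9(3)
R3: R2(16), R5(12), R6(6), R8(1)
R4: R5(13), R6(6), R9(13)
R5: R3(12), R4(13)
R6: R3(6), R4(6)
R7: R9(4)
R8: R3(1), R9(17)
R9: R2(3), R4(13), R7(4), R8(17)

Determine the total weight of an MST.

Kruskal: consider edges lightest-first.
R3—R8 (1): add — endpoints in different components.
R2—R9 (3): add — endpoints in different components.
R7—R9 (4): add — endpoints in different components.
R3—R6 (6): add — endpoints in different components.
R4—R6 (6): add — endpoints in different components.
R3—R5 (12): add — endpoints in different components.
R4—R5 (13): skip — R4 and R5 already connected.
R4—R9 (13): add — endpoints in different components.
R1—R2 (14): add — endpoints in different components.
MST edges: R3—R8, R2—R9, R7—R9, R3—R6, R4—R6, R3—R5, R4—R9, R1—R2; total weight 1+3+4+6+6+12+13+14 = 59.

59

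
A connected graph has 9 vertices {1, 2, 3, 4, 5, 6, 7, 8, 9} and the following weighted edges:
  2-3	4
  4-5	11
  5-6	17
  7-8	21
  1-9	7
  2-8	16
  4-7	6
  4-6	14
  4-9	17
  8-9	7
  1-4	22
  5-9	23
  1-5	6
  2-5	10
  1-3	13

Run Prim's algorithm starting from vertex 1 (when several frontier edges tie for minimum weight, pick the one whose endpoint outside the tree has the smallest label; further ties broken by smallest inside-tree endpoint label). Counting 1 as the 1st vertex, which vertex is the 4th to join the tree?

8

Grow the tree from 1 using Prim:
Step 1: cheapest edge leaving the tree is 1-5 (6); add 5.
Step 2: cheapest edge leaving the tree is 1-9 (7); add 9.
Step 3: cheapest edge leaving the tree is 8-9 (7); add 8.
Step 4: cheapest edge leaving the tree is 2-5 (10); add 2.
Step 5: cheapest edge leaving the tree is 2-3 (4); add 3.
Step 6: cheapest edge leaving the tree is 4-5 (11); add 4.
Step 7: cheapest edge leaving the tree is 4-7 (6); add 7.
Step 8: cheapest edge leaving the tree is 4-6 (14); add 6.
Vertex order: 1, 5, 9, 8, 2, 3, 4, 7, 6. The 4th vertex is 8.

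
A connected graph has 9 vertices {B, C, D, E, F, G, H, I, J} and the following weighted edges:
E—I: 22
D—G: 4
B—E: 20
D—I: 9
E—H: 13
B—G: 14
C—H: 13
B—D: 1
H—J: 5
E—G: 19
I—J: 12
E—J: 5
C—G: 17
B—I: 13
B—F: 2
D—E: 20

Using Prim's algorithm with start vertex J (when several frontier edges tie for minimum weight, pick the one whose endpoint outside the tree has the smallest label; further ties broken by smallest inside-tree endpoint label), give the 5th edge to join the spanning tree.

Prim, starting at J.
Step 1: cheapest edge leaving the tree is E—J (5); add E.
Step 2: cheapest edge leaving the tree is H—J (5); add H.
Step 3: cheapest edge leaving the tree is I—J (12); add I.
Step 4: cheapest edge leaving the tree is D—I (9); add D.
Step 5: cheapest edge leaving the tree is B—D (1); add B.
Step 6: cheapest edge leaving the tree is B—F (2); add F.
Step 7: cheapest edge leaving the tree is D—G (4); add G.
Step 8: cheapest edge leaving the tree is C—H (13); add C.
The 5th edge added is B—D.

B-D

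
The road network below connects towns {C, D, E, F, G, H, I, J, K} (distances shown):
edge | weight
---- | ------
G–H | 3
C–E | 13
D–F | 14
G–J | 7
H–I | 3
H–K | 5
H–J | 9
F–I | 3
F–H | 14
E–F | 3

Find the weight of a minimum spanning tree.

Prim, starting at C.
Step 1: frontier [C–E 13] → take C–E (13); add E.
Step 2: frontier [E–F 3] → take E–F (3); add F.
Step 3: frontier [F–I 3, D–F 14, F–H 14] → take F–I (3); add I.
Step 4: frontier [D–F 14, F–H 14, H–I 3] → take H–I (3); add H.
Step 5: frontier [D–F 14, G–H 3, H–K 5, H–J 9] → take G–H (3); add G.
Step 6: frontier [D–F 14, G–J 7, H–K 5, H–J 9] → take H–K (5); add K.
Step 7: frontier [D–F 14, G–J 7, H–J 9] → take G–J (7); add J.
Step 8: frontier [D–F 14] → take D–F (14); add D.
MST edges: C–E, E–F, F–I, H–I, G–H, H–K, G–J, D–F; total weight 13+3+3+3+3+5+7+14 = 51.

51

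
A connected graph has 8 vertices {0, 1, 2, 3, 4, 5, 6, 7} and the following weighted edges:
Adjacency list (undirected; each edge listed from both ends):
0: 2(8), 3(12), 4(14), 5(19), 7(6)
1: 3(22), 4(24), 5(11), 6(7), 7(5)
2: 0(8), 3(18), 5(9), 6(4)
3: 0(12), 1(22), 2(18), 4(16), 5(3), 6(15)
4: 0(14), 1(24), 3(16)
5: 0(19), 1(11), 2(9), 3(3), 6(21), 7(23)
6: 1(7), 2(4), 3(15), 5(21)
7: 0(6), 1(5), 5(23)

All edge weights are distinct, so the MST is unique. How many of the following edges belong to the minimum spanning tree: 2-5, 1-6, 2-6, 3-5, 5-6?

Kruskal's algorithm — process edges by increasing weight (ties by edge label):
3-5 (3): add — endpoints in different components.
2-6 (4): add — endpoints in different components.
1-7 (5): add — endpoints in different components.
0-7 (6): add — endpoints in different components.
1-6 (7): add — endpoints in different components.
0-2 (8): skip — 0 and 2 already connected.
2-5 (9): add — endpoints in different components.
1-5 (11): skip — 1 and 5 already connected.
0-3 (12): skip — 0 and 3 already connected.
0-4 (14): add — endpoints in different components.
MST edge set: {3-5, 2-6, 1-7, 0-7, 1-6, 2-5, 0-4}.
Of the listed edges, {2-5, 1-6, 2-6, 3-5} are in the MST → 4.

4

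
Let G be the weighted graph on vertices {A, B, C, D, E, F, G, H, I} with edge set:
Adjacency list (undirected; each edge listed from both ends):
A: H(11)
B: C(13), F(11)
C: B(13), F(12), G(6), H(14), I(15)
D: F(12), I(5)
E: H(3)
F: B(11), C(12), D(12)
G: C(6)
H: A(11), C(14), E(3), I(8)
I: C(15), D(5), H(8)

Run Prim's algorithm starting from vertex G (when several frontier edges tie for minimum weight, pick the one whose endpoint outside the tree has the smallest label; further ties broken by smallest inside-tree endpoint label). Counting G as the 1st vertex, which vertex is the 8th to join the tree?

E

Grow the tree from G using Prim:
Step 1: frontier [C G 6] → take C G (6); add C.
Step 2: frontier [C F 12, B C 13, C H 14, C I 15] → take C F (12); add F.
Step 3: frontier [B C 13, C H 14, C I 15, B F 11, D F 12] → take B F (11); add B.
Step 4: frontier [C H 14, C I 15, D F 12] → take D F (12); add D.
Step 5: frontier [C H 14, C I 15, D I 5] → take D I (5); add I.
Step 6: frontier [C H 14, H I 8] → take H I (8); add H.
Step 7: frontier [E H 3, A H 11] → take E H (3); add E.
Step 8: frontier [A H 11] → take A H (11); add A.
Vertex order: G, C, F, B, D, I, H, E, A. The 8th vertex is E.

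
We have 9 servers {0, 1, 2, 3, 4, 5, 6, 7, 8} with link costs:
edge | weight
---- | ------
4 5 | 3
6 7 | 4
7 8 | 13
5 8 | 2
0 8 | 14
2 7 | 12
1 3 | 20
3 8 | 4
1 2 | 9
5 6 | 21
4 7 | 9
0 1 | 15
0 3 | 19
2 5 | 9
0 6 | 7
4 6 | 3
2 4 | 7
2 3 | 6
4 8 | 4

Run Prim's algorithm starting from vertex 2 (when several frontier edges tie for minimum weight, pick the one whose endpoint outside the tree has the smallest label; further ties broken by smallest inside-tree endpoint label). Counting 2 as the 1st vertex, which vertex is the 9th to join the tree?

1

Grow the tree from 2 using Prim:
Step 1: cheapest edge leaving the tree is 2 3 (6); add 3.
Step 2: cheapest edge leaving the tree is 3 8 (4); add 8.
Step 3: cheapest edge leaving the tree is 5 8 (2); add 5.
Step 4: cheapest edge leaving the tree is 4 5 (3); add 4.
Step 5: cheapest edge leaving the tree is 4 6 (3); add 6.
Step 6: cheapest edge leaving the tree is 6 7 (4); add 7.
Step 7: cheapest edge leaving the tree is 0 6 (7); add 0.
Step 8: cheapest edge leaving the tree is 1 2 (9); add 1.
Vertex order: 2, 3, 8, 5, 4, 6, 7, 0, 1. The 9th vertex is 1.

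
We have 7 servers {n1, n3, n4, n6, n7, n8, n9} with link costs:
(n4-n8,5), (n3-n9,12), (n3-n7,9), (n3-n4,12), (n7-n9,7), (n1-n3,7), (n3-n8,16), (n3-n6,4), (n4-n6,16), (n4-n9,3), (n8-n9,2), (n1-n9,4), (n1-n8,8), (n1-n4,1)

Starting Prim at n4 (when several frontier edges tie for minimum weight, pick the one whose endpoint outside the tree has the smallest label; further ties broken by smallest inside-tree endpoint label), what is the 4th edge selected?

Prim's algorithm from n4:
Step 1: frontier [n1-n4 1, n4-n9 3, n4-n8 5, n3-n4 12, n4-n6 16] → take n1-n4 (1); add n1.
Step 2: frontier [n1-n9 4, n1-n3 7, n1-n8 8, n4-n9 3, n4-n8 5, n3-n4 12, n4-n6 16] → take n4-n9 (3); add n9.
Step 3: frontier [n1-n3 7, n1-n8 8, n4-n8 5, n3-n4 12, n4-n6 16, n8-n9 2, n7-n9 7, n3-n9 12] → take n8-n9 (2); add n8.
Step 4: frontier [n1-n3 7, n3-n4 12, n4-n6 16, n3-n8 16, n7-n9 7, n3-n9 12] → take n1-n3 (7); add n3.
Step 5: frontier [n3-n6 4, n3-n7 9, n4-n6 16, n7-n9 7] → take n3-n6 (4); add n6.
Step 6: frontier [n3-n7 9, n7-n9 7] → take n7-n9 (7); add n7.
The 4th edge added is n1-n3.

n1-n3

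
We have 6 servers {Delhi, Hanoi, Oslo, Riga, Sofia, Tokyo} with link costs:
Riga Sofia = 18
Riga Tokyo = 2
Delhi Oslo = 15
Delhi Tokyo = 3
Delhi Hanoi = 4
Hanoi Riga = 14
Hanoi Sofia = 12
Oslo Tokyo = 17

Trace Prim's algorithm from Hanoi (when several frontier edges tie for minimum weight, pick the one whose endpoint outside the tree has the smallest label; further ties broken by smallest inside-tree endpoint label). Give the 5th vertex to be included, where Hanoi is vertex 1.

Sofia

Prim's algorithm from Hanoi:
Step 1: cheapest edge leaving the tree is Delhi Hanoi (4); add Delhi.
Step 2: cheapest edge leaving the tree is Delhi Tokyo (3); add Tokyo.
Step 3: cheapest edge leaving the tree is Riga Tokyo (2); add Riga.
Step 4: cheapest edge leaving the tree is Hanoi Sofia (12); add Sofia.
Step 5: cheapest edge leaving the tree is Delhi Oslo (15); add Oslo.
Vertex order: Hanoi, Delhi, Tokyo, Riga, Sofia, Oslo. The 5th vertex is Sofia.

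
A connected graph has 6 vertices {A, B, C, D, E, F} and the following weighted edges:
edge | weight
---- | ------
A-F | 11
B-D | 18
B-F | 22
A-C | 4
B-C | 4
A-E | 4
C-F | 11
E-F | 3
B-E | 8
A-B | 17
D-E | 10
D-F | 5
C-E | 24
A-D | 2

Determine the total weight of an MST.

17

Kruskal's algorithm — process edges by increasing weight (ties by edge label):
A-D (2): add — endpoints in different components.
E-F (3): add — endpoints in different components.
A-C (4): add — endpoints in different components.
A-E (4): add — endpoints in different components.
B-C (4): add — endpoints in different components.
MST edges: A-D, E-F, A-C, A-E, B-C; total weight 2+3+4+4+4 = 17.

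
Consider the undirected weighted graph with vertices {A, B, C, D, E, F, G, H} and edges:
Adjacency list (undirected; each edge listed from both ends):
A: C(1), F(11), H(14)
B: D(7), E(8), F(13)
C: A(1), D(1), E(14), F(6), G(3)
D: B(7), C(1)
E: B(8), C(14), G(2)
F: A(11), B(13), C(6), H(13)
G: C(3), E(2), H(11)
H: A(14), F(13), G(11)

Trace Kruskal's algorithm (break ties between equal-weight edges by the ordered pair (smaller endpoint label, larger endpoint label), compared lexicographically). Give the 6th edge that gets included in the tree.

B-D

Kruskal's algorithm — process edges by increasing weight (ties by edge label):
A-C (1): add — endpoints in different components.
C-D (1): add — endpoints in different components.
E-G (2): add — endpoints in different components.
C-G (3): add — endpoints in different components.
C-F (6): add — endpoints in different components.
B-D (7): add — endpoints in different components.
B-E (8): skip — B and E already connected.
A-F (11): skip — A and F already connected.
G-H (11): add — endpoints in different components.
The 6th edge added is B-D.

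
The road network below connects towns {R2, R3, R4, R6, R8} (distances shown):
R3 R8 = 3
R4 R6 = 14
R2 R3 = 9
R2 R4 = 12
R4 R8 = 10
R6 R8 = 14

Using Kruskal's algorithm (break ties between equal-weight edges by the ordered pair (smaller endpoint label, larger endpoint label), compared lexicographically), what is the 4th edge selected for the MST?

Kruskal: consider edges lightest-first.
R3 R8 (3): add. Components now {R4} {R3,R8} {R2} {R6}
R2 R3 (9): add. Components now {R4} {R2,R3,R8} {R6}
R4 R8 (10): add. Components now {R2,R3,R4,R8} {R6}
R2 R4 (12): skip — R4 and R2 already connected.
R4 R6 (14): add. Components now {R2,R3,R4,R6,R8}
The 4th edge added is R4 R6.

R4-R6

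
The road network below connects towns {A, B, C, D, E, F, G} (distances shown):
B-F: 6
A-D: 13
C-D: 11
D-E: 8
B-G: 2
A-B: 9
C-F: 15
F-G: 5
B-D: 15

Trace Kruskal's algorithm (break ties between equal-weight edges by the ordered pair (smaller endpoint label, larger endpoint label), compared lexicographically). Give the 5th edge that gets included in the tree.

C-D

Kruskal's algorithm — process edges by increasing weight (ties by edge label):
B-G (2): add — endpoints in different components.
F-G (5): add — endpoints in different components.
B-F (6): skip — B and F already connected.
D-E (8): add — endpoints in different components.
A-B (9): add — endpoints in different components.
C-D (11): add — endpoints in different components.
A-D (13): add — endpoints in different components.
The 5th edge added is C-D.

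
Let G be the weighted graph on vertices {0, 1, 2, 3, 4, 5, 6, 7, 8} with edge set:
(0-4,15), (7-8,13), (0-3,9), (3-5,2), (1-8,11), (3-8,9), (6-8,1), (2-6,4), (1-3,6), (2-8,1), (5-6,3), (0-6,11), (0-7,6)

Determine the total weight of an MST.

43

Prim, starting at 7.
Step 1: cheapest edge leaving the tree is 0-7 (6); add 0.
Step 2: cheapest edge leaving the tree is 0-3 (9); add 3.
Step 3: cheapest edge leaving the tree is 3-5 (2); add 5.
Step 4: cheapest edge leaving the tree is 5-6 (3); add 6.
Step 5: cheapest edge leaving the tree is 6-8 (1); add 8.
Step 6: cheapest edge leaving the tree is 2-8 (1); add 2.
Step 7: cheapest edge leaving the tree is 1-3 (6); add 1.
Step 8: cheapest edge leaving the tree is 0-4 (15); add 4.
MST edges: 0-7, 0-3, 3-5, 5-6, 6-8, 2-8, 1-3, 0-4; total weight 6+9+2+3+1+1+6+15 = 43.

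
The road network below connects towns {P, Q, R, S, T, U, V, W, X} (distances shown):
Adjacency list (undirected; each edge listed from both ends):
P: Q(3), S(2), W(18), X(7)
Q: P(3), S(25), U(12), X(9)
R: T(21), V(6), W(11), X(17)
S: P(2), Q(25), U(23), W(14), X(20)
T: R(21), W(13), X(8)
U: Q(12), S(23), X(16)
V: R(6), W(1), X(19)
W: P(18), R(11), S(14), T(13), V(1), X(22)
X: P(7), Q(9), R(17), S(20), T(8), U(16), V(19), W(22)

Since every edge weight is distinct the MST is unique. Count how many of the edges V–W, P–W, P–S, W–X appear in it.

Kruskal's algorithm — process edges by increasing weight (ties by edge label):
V–W (1): add — endpoints in different components.
P–S (2): add — endpoints in different components.
P–Q (3): add — endpoints in different components.
R–V (6): add — endpoints in different components.
P–X (7): add — endpoints in different components.
T–X (8): add — endpoints in different components.
Q–X (9): skip — X and Q already connected.
R–W (11): skip — R and W already connected.
Q–U (12): add — endpoints in different components.
T–W (13): add — endpoints in different components.
MST edge set: {V–W, P–S, P–Q, R–V, P–X, T–X, Q–U, T–W}.
Of the listed edges, {V–W, P–S} are in the MST → 2.

2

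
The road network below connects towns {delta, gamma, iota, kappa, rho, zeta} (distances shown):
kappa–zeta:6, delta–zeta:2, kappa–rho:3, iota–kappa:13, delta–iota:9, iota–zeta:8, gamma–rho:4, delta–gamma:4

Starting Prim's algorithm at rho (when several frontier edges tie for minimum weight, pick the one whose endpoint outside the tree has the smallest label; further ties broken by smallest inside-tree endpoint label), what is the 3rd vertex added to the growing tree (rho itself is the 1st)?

gamma

Prim, starting at rho.
Step 1: frontier [kappa–rho 3, gamma–rho 4] → take kappa–rho (3); add kappa.
Step 2: frontier [kappa–zeta 6, iota–kappa 13, gamma–rho 4] → take gamma–rho (4); add gamma.
Step 3: frontier [delta–gamma 4, kappa–zeta 6, iota–kappa 13] → take delta–gamma (4); add delta.
Step 4: frontier [delta–zeta 2, delta–iota 9, kappa–zeta 6, iota–kappa 13] → take delta–zeta (2); add zeta.
Step 5: frontier [delta–iota 9, iota–kappa 13, iota–zeta 8] → take iota–zeta (8); add iota.
Vertex order: rho, kappa, gamma, delta, zeta, iota. The 3rd vertex is gamma.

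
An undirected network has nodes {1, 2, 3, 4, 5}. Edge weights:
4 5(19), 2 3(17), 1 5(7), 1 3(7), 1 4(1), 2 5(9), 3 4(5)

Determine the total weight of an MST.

Prim, starting at 1.
Step 1: cheapest edge leaving the tree is 1 4 (1); add 4.
Step 2: cheapest edge leaving the tree is 3 4 (5); add 3.
Step 3: cheapest edge leaving the tree is 1 5 (7); add 5.
Step 4: cheapest edge leaving the tree is 2 5 (9); add 2.
MST edges: 1 4, 3 4, 1 5, 2 5; total weight 1+5+7+9 = 22.

22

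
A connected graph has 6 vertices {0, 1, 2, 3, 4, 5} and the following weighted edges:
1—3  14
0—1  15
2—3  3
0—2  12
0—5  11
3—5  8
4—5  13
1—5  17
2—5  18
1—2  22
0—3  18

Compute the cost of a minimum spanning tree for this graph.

Sort edges by weight, then run Kruskal:
2—3 (3): add — endpoints in different components.
3—5 (8): add — endpoints in different components.
0—5 (11): add — endpoints in different components.
0—2 (12): skip — 0 and 2 already connected.
4—5 (13): add — endpoints in different components.
1—3 (14): add — endpoints in different components.
MST edges: 2—3, 3—5, 0—5, 4—5, 1—3; total weight 3+8+11+13+14 = 49.

49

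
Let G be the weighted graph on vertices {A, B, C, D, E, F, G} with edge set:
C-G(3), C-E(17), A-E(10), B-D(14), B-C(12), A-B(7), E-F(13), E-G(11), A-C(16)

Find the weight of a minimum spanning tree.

Grow the tree from C using Prim:
Step 1: cheapest edge leaving the tree is C-G (3); add G.
Step 2: cheapest edge leaving the tree is E-G (11); add E.
Step 3: cheapest edge leaving the tree is A-E (10); add A.
Step 4: cheapest edge leaving the tree is A-B (7); add B.
Step 5: cheapest edge leaving the tree is E-F (13); add F.
Step 6: cheapest edge leaving the tree is B-D (14); add D.
MST edges: C-G, E-G, A-E, A-B, E-F, B-D; total weight 3+11+10+7+13+14 = 58.

58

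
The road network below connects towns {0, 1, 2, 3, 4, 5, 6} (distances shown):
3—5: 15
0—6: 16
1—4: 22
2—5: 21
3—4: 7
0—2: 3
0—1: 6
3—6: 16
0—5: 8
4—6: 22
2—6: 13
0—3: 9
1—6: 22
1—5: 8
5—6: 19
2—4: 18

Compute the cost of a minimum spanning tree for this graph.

Grow the tree from 3 using Prim:
Step 1: cheapest edge leaving the tree is 3—4 (7); add 4.
Step 2: cheapest edge leaving the tree is 0—3 (9); add 0.
Step 3: cheapest edge leaving the tree is 0—2 (3); add 2.
Step 4: cheapest edge leaving the tree is 0—1 (6); add 1.
Step 5: cheapest edge leaving the tree is 0—5 (8); add 5.
Step 6: cheapest edge leaving the tree is 2—6 (13); add 6.
MST edges: 3—4, 0—3, 0—2, 0—1, 0—5, 2—6; total weight 7+9+3+6+8+13 = 46.

46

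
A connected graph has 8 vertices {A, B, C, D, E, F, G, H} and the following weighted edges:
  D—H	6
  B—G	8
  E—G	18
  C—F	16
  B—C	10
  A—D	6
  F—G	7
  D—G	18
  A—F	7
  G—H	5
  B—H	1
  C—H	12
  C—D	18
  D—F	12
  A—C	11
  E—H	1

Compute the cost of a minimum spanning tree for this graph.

Grow the tree from A using Prim:
Step 1: cheapest edge leaving the tree is A—D (6); add D.
Step 2: cheapest edge leaving the tree is D—H (6); add H.
Step 3: cheapest edge leaving the tree is B—H (1); add B.
Step 4: cheapest edge leaving the tree is E—H (1); add E.
Step 5: cheapest edge leaving the tree is G—H (5); add G.
Step 6: cheapest edge leaving the tree is A—F (7); add F.
Step 7: cheapest edge leaving the tree is B—C (10); add C.
MST edges: A—D, D—H, B—H, E—H, G—H, A—F, B—C; total weight 6+6+1+1+5+7+10 = 36.

36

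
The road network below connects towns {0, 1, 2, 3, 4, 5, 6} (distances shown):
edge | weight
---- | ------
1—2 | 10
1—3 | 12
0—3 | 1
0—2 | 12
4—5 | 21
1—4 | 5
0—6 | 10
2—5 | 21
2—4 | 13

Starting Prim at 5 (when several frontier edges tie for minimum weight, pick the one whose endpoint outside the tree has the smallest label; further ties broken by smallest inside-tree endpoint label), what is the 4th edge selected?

Prim's algorithm from 5:
Step 1: frontier [2—5 21, 4—5 21] → take 2—5 (21); add 2.
Step 2: frontier [1—2 10, 0—2 12, 2—4 13, 4—5 21] → take 1—2 (10); add 1.
Step 3: frontier [1—4 5, 1—3 12, 0—2 12, 2—4 13, 4—5 21] → take 1—4 (5); add 4.
Step 4: frontier [1—3 12, 0—2 12] → take 0—2 (12); add 0.
Step 5: frontier [0—3 1, 0—6 10, 1—3 12] → take 0—3 (1); add 3.
Step 6: frontier [0—6 10] → take 0—6 (10); add 6.
The 4th edge added is 0—2.

0-2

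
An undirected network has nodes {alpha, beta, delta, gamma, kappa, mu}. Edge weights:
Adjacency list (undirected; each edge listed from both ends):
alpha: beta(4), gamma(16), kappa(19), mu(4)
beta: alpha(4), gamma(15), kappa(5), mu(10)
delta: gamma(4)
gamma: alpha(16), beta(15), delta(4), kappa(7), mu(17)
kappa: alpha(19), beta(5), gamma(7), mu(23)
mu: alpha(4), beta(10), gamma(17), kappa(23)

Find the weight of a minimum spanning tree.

24

Prim, starting at alpha.
Step 1: cheapest edge leaving the tree is alpha–beta (4); add beta.
Step 2: cheapest edge leaving the tree is alpha–mu (4); add mu.
Step 3: cheapest edge leaving the tree is beta–kappa (5); add kappa.
Step 4: cheapest edge leaving the tree is gamma–kappa (7); add gamma.
Step 5: cheapest edge leaving the tree is delta–gamma (4); add delta.
MST edges: alpha–beta, alpha–mu, beta–kappa, gamma–kappa, delta–gamma; total weight 4+4+5+7+4 = 24.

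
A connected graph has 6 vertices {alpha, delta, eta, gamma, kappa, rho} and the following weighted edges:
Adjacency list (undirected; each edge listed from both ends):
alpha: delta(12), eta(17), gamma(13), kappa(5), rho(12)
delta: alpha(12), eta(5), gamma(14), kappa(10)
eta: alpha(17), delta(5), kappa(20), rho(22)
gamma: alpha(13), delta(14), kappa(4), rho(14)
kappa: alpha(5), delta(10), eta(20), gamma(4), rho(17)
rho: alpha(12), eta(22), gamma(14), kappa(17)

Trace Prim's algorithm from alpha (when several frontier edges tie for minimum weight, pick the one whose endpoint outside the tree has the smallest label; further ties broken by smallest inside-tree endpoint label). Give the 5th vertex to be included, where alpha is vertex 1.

Grow the tree from alpha using Prim:
Step 1: cheapest edge leaving the tree is alpha–kappa (5); add kappa.
Step 2: cheapest edge leaving the tree is gamma–kappa (4); add gamma.
Step 3: cheapest edge leaving the tree is delta–kappa (10); add delta.
Step 4: cheapest edge leaving the tree is delta–eta (5); add eta.
Step 5: cheapest edge leaving the tree is alpha–rho (12); add rho.
Vertex order: alpha, kappa, gamma, delta, eta, rho. The 5th vertex is eta.

eta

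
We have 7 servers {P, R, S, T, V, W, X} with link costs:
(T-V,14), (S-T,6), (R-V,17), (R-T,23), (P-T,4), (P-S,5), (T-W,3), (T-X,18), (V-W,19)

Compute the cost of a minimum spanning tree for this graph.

Prim, starting at P.
Step 1: frontier [P-T 4, P-S 5] → take P-T (4); add T.
Step 2: frontier [P-S 5, T-W 3, S-T 6, T-V 14, T-X 18, R-T 23] → take T-W (3); add W.
Step 3: frontier [P-S 5, S-T 6, T-V 14, T-X 18, R-T 23, V-W 19] → take P-S (5); add S.
Step 4: frontier [T-V 14, T-X 18, R-T 23, V-W 19] → take T-V (14); add V.
Step 5: frontier [T-X 18, R-T 23, R-V 17] → take R-V (17); add R.
Step 6: frontier [T-X 18] → take T-X (18); add X.
MST edges: P-T, T-W, P-S, T-V, R-V, T-X; total weight 4+3+5+14+17+18 = 61.

61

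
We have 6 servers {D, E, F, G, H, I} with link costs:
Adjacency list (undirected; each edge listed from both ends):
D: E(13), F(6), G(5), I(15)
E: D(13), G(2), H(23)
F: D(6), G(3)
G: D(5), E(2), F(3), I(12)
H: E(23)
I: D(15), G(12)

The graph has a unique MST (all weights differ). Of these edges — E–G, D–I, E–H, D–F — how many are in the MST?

2

Sort edges by weight, then run Kruskal:
E–G (2): add — endpoints in different components.
F–G (3): add — endpoints in different components.
D–G (5): add — endpoints in different components.
D–F (6): skip — D and F already connected.
G–I (12): add — endpoints in different components.
D–E (13): skip — D and E already connected.
D–I (15): skip — D and I already connected.
E–H (23): add — endpoints in different components.
MST edge set: {E–G, F–G, D–G, G–I, E–H}.
Of the listed edges, {E–G, E–H} are in the MST → 2.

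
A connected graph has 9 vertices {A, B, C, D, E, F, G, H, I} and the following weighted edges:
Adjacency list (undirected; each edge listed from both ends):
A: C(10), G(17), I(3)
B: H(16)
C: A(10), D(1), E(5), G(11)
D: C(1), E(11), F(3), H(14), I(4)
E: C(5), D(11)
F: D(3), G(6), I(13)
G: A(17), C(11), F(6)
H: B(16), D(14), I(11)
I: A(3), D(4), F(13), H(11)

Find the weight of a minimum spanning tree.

49

Grow the tree from I using Prim:
Step 1: frontier [A-I 3, D-I 4, H-I 11, F-I 13] → take A-I (3); add A.
Step 2: frontier [A-C 10, A-G 17, D-I 4, H-I 11, F-I 13] → take D-I (4); add D.
Step 3: frontier [A-C 10, A-G 17, C-D 1, D-F 3, D-E 11, D-H 14, H-I 11, F-I 13] → take C-D (1); add C.
Step 4: frontier [A-G 17, C-E 5, C-G 11, D-F 3, D-E 11, D-H 14, H-I 11, F-I 13] → take D-F (3); add F.
Step 5: frontier [A-G 17, C-E 5, C-G 11, D-E 11, D-H 14, F-G 6, H-I 11] → take C-E (5); add E.
Step 6: frontier [A-G 17, C-G 11, D-H 14, F-G 6, H-I 11] → take F-G (6); add G.
Step 7: frontier [D-H 14, H-I 11] → take H-I (11); add H.
Step 8: frontier [B-H 16] → take B-H (16); add B.
MST edges: A-I, D-I, C-D, D-F, C-E, F-G, H-I, B-H; total weight 3+4+1+3+5+6+11+16 = 49.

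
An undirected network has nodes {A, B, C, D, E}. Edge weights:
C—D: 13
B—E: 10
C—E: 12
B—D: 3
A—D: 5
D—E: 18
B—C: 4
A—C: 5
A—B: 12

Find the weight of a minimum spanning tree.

Grow the tree from D using Prim:
Step 1: frontier [B—D 3, A—D 5, C—D 13, D—E 18] → take B—D (3); add B.
Step 2: frontier [B—C 4, B—E 10, A—B 12, A—D 5, C—D 13, D—E 18] → take B—C (4); add C.
Step 3: frontier [B—E 10, A—B 12, A—C 5, C—E 12, A—D 5, D—E 18] → take A—C (5); add A.
Step 4: frontier [B—E 10, C—E 12, D—E 18] → take B—E (10); add E.
MST edges: B—D, B—C, A—C, B—E; total weight 3+4+5+10 = 22.

22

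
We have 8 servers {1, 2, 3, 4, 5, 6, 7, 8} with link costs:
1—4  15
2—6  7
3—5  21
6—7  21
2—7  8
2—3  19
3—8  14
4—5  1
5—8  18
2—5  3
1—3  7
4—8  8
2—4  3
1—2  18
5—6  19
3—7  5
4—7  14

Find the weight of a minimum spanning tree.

Kruskal's algorithm — process edges by increasing weight (ties by edge label):
4—5 (1): add — endpoints in different components.
2—4 (3): add — endpoints in different components.
2—5 (3): skip — 2 and 5 already connected.
3—7 (5): add — endpoints in different components.
1—3 (7): add — endpoints in different components.
2—6 (7): add — endpoints in different components.
2—7 (8): add — endpoints in different components.
4—8 (8): add — endpoints in different components.
MST edges: 4—5, 2—4, 3—7, 1—3, 2—6, 2—7, 4—8; total weight 1+3+5+7+7+8+8 = 39.

39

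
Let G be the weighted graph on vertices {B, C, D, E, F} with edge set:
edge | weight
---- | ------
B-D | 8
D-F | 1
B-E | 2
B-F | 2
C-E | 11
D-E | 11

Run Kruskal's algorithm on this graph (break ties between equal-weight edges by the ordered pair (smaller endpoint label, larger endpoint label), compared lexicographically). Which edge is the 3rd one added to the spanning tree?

Kruskal: consider edges lightest-first.
D-F (1): add. Components now {B} {C} {D,F} {E}
B-E (2): add. Components now {B,E} {C} {D,F}
B-F (2): add. Components now {B,D,E,F} {C}
B-D (8): skip — B and D already connected.
C-E (11): add. Components now {B,C,D,E,F}
The 3rd edge added is B-F.

B-F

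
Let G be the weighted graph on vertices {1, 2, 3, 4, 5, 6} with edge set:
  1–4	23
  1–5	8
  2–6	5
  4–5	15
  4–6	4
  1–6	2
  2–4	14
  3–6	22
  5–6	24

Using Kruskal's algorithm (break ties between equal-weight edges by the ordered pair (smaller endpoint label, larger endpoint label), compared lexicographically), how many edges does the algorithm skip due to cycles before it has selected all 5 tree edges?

2

Kruskal's algorithm — process edges by increasing weight (ties by edge label):
1–6 (2): add — endpoints in different components.
4–6 (4): add — endpoints in different components.
2–6 (5): add — endpoints in different components.
1–5 (8): add — endpoints in different components.
2–4 (14): skip — 2 and 4 already connected.
4–5 (15): skip — 4 and 5 already connected.
3–6 (22): add — endpoints in different components.
Edges rejected before the tree was complete: 2.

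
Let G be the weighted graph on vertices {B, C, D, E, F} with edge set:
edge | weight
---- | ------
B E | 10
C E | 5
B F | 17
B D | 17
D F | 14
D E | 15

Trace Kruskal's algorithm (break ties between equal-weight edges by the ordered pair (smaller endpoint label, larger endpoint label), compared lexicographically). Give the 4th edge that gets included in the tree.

D-E

Kruskal: consider edges lightest-first.
C E (5): add. Components now {B} {C,E} {D} {F}
B E (10): add. Components now {B,C,E} {D} {F}
D F (14): add. Components now {B,C,E} {D,F}
D E (15): add. Components now {B,C,D,E,F}
The 4th edge added is D E.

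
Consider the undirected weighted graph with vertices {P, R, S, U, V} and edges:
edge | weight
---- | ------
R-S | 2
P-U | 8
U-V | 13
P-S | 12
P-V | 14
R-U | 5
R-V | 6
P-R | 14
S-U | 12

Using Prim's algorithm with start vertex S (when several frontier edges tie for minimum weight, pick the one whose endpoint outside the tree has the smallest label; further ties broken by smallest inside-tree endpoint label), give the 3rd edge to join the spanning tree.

Grow the tree from S using Prim:
Step 1: cheapest edge leaving the tree is R-S (2); add R.
Step 2: cheapest edge leaving the tree is R-U (5); add U.
Step 3: cheapest edge leaving the tree is R-V (6); add V.
Step 4: cheapest edge leaving the tree is P-U (8); add P.
The 3rd edge added is R-V.

R-V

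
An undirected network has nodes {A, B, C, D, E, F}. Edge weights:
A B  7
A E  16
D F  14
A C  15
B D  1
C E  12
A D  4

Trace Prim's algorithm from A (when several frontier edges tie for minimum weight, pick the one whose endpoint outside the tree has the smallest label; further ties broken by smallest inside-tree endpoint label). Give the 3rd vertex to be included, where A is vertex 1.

Prim's algorithm from A:
Step 1: cheapest edge leaving the tree is A D (4); add D.
Step 2: cheapest edge leaving the tree is B D (1); add B.
Step 3: cheapest edge leaving the tree is D F (14); add F.
Step 4: cheapest edge leaving the tree is A C (15); add C.
Step 5: cheapest edge leaving the tree is C E (12); add E.
Vertex order: A, D, B, F, C, E. The 3rd vertex is B.

B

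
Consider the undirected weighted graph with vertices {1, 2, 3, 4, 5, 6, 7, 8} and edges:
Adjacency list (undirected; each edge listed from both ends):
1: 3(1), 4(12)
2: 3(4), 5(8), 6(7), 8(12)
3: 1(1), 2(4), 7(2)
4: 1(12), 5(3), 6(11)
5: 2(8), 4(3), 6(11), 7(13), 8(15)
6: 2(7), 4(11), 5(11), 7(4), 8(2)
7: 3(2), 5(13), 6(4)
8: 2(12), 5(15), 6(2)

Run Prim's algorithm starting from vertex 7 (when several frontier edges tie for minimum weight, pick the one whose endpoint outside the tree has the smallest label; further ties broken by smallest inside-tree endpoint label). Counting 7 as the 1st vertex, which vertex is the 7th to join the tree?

5

Grow the tree from 7 using Prim:
Step 1: frontier [3—7 2, 6—7 4, 5—7 13] → take 3—7 (2); add 3.
Step 2: frontier [1—3 1, 2—3 4, 6—7 4, 5—7 13] → take 1—3 (1); add 1.
Step 3: frontier [1—4 12, 2—3 4, 6—7 4, 5—7 13] → take 2—3 (4); add 2.
Step 4: frontier [1—4 12, 2—6 7, 2—5 8, 2—8 12, 6—7 4, 5—7 13] → take 6—7 (4); add 6.
Step 5: frontier [1—4 12, 2—5 8, 2—8 12, 6—8 2, 4—6 11, 5—6 11, 5—7 13] → take 6—8 (2); add 8.
Step 6: frontier [1—4 12, 2—5 8, 4—6 11, 5—6 11, 5—7 13, 5—8 15] → take 2—5 (8); add 5.
Step 7: frontier [1—4 12, 4—5 3, 4—6 11] → take 4—5 (3); add 4.
Vertex order: 7, 3, 1, 2, 6, 8, 5, 4. The 7th vertex is 5.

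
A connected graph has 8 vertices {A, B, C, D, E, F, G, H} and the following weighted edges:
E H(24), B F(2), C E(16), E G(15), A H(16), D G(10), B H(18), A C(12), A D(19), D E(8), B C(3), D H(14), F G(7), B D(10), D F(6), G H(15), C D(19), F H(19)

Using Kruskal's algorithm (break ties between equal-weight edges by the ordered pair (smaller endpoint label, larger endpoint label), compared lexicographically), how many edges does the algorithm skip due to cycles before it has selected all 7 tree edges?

Kruskal: consider edges lightest-first.
B F (2): add — endpoints in different components.
B C (3): add — endpoints in different components.
D F (6): add — endpoints in different components.
F G (7): add — endpoints in different components.
D E (8): add — endpoints in different components.
B D (10): skip — B and D already connected.
D G (10): skip — D and G already connected.
A C (12): add — endpoints in different components.
D H (14): add — endpoints in different components.
Edges rejected before the tree was complete: 2.

2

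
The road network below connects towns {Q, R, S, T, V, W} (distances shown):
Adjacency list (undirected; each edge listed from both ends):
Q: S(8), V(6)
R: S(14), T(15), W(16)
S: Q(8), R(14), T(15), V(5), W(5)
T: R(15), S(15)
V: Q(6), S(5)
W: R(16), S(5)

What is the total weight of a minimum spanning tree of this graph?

Grow the tree from V using Prim:
Step 1: cheapest edge leaving the tree is S–V (5); add S.
Step 2: cheapest edge leaving the tree is S–W (5); add W.
Step 3: cheapest edge leaving the tree is Q–V (6); add Q.
Step 4: cheapest edge leaving the tree is R–S (14); add R.
Step 5: cheapest edge leaving the tree is R–T (15); add T.
MST edges: S–V, S–W, Q–V, R–S, R–T; total weight 5+5+6+14+15 = 45.

45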